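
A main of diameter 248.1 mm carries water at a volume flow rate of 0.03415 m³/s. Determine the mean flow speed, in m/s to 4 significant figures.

Q = 0.03415 m³/s = 0.03415 m³/s.
v = Q/A = 0.03415 / 0.04834 = 0.7064 m/s.

0.7064 m/s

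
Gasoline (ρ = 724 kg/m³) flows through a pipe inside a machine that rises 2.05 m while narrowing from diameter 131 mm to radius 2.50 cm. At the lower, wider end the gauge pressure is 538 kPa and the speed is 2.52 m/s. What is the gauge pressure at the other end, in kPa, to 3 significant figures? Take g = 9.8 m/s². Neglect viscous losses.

417 kPa

By continuity, v₂ = v₁·A₁/A₂ = 2.52·(135/19.6) = 17.3 m/s.
Bernoulli: P₁ + ½ρv₁² + ρg h₁ = P₂ + ½ρv₂² + ρg h₂, so P₂ = P₁ + ½ρ(v₁² − v₂²) − ρg(h₂ − h₁).
P₂ = 538000 + ½·724·(2.52² − 17.3²) − 724·9.8·(+2.05) = 538000 + (-106000) − (14500) = 417000 Pa.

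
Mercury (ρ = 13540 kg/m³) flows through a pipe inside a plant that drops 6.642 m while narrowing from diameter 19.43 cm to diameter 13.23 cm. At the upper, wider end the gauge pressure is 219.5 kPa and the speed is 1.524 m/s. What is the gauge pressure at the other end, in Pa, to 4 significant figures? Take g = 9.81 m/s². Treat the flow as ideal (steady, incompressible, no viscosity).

Mass conservation (A₁v₁ = A₂v₂) gives v₂ = 1.524 × 296.5/137.5 = 3.287 m/s.
Applying Bernoulli between the two ends and solving for P₂: P₂ = P₁ + ½ρ(v₁² − v₂²) − ρgΔh.
P₂ = 219500 + ½·13540·(1.524² − 3.287²) − 13540·9.81·(−6.642) = 219500 + (-57430) − (-882200) = 1044000 Pa.

P₂ ≈ 1044000 Pa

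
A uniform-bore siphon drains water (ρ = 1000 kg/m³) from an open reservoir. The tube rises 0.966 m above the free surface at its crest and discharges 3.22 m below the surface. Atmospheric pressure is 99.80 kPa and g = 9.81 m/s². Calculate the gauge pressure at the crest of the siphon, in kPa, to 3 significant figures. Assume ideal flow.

P_gauge ≈ -41.1 kPa

From the surface to the outlet (both open to atmosphere, surface at rest): v = √(2g·h_out) = √(2·9.81·3.22) = 7.95 m/s.
With constant cross-section the crest speed equals v; applying Bernoulli from the surface up to the crest, P_top = P_atm − ½ρv² − ρg·h_top.
P_top = 99800 − ½·1000·7.95² − 1000·9.81·0.966 = 58700 Pa. So P_gauge = P_top − P_atm = -41100 Pa.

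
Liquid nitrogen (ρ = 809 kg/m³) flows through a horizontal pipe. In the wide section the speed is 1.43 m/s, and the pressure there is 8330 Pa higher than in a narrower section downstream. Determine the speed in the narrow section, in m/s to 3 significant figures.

v₂ = 4.76 m/s

Along the level pipe P + ½ρv² is conserved, hence v₂² = v₁² + 2(P₁ − P₂)/ρ.
v₂ = √(1.43² + 2·8330/809) = √(2.04 + 20.6) = 4.76 m/s.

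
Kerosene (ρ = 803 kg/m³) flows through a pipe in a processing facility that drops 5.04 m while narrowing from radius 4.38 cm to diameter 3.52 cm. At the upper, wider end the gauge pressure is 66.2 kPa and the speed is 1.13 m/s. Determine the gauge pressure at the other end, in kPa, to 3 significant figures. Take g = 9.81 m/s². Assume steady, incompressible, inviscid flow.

Continuity gives A₁v₁ = A₂v₂, so v₂ = (60.3 cm²)/(9.73 cm²) × 1.13 m/s = 7.00 m/s.
Applying Bernoulli between the two ends and solving for P₂: P₂ = P₁ + ½ρ(v₁² − v₂²) − ρgΔh.
P₂ = 66200 + ½·803·(1.13² − 7.00²) − 803·9.81·(−5.04) = 66200 + (-19200) − (-39700) = 86800 Pa.

P₂ = 86.8 kPa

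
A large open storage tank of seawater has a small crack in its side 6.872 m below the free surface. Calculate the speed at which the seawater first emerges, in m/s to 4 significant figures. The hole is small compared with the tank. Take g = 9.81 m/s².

Torricelli's result v = √(2gh) gives v = √(2·9.81·6.872) = 11.61 m/s.

v ≈ 11.61 m/s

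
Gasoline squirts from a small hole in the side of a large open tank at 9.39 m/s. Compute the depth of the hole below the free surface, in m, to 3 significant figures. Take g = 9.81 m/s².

h ≈ 4.49 m

For a small hole in a large open tank, ½v² = gh, giving h = v²/(2g).
h = 9.39²/(2·9.81) = 88.2/19.62 = 4.49 m.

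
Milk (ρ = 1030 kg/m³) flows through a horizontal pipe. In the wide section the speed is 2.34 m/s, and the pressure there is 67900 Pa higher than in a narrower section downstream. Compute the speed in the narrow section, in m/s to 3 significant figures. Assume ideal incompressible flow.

With h₁ = h₂, rearranging Bernoulli gives v₂ = √(v₁² + 2ΔP/ρ).
v₂ = √(2.34² + 2·67900/1030) = √(5.48 + 132) = 11.7 m/s.

v₂ ≈ 11.7 m/s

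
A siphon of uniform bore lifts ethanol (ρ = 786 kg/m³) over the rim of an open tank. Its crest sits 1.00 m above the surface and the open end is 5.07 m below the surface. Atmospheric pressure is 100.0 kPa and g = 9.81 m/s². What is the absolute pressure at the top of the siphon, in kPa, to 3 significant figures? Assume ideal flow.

P_top = 53.2 kPa

From the surface to the outlet (both open to atmosphere, surface at rest): v = √(2g·h_out) = √(2·9.81·5.07) = 9.97 m/s.
Continuity keeps v the same throughout the tube; from surface to crest, P_atm + 0 = P_top + ½ρv² + ρg·h_top.
P_top = 100000 − ½·786·9.97² − 786·9.81·1.00 = 53200 Pa.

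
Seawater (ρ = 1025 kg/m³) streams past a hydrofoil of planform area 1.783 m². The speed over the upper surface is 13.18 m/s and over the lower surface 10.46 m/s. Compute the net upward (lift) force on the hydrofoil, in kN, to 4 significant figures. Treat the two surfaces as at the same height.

The faster flow above has the lower pressure; Bernoulli (same height) gives ΔP = ½ρ(v_up² − v_low²).
ΔP = ½·1025·(13.18² − 10.46²) = 32950 Pa.
Lift = ΔP · A = 32950 × 1.783 = 58760 N.

58.76 kN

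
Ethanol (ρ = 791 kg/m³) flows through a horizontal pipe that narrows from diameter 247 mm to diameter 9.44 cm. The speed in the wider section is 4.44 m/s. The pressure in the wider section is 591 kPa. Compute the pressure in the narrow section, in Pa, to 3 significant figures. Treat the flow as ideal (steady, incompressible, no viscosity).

Mass conservation (A₁v₁ = A₂v₂) gives v₂ = 4.44 × 479/70.0 = 30.4 m/s.
Bernoulli (h₁ = h₂): P₁ − P₂ = ½ρ(v₂² − v₁²).
P₂ = P₁ − ½ρ(v₂² − v₁²) = 591000 − ½·791·(30.4² − 4.44²) = 591000 − 358000 = 233000 Pa.

P₂ = 233000 Pa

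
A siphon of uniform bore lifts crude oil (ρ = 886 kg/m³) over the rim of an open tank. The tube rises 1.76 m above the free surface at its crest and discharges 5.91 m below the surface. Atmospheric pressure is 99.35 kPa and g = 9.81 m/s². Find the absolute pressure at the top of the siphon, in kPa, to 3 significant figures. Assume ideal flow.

32.7 kPa

Bernoulli surface→outlet gives ½v² = g·h_out, so v = √(2·9.81·5.91) = 10.8 m/s.
With constant cross-section the crest speed equals v; applying Bernoulli from the surface up to the crest, P_top = P_atm − ½ρv² − ρg·h_top.
P_top = 99350 − ½·886·10.8² − 886·9.81·1.76 = 32700 Pa.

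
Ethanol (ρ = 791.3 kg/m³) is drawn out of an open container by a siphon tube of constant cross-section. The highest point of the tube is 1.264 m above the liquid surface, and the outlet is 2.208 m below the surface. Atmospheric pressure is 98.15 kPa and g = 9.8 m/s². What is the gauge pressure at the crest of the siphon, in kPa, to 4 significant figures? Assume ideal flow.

The outlet speed comes from Torricelli: v = √(2g·2.208) = 6.579 m/s.
The bore is uniform, so the speed at the crest is the same v. Bernoulli surface→crest: P_atm = P_top + ½ρv² + ρg·h_top.
P_top = 98150 − ½·791.3·6.579² − 791.3·9.8·1.264 = 71230 Pa. So P_gauge = P_top − P_atm = -26920 Pa.

P_gauge ≈ -26.92 kPa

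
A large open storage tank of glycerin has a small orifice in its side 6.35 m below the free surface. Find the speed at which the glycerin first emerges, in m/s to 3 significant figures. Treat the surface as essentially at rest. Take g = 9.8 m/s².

v = 11.2 m/s

Torricelli's result v = √(2gh) gives v = √(2·9.8·6.35) = 11.2 m/s.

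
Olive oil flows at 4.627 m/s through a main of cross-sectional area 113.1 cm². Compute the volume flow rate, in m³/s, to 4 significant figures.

Q = 0.05233 m³/s

Q = A·v = 0.01131 m² × 4.627 m/s = 0.05233 m³/s.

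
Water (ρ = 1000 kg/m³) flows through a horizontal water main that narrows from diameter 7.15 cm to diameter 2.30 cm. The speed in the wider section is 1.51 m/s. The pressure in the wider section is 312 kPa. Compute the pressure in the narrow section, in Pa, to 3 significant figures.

P₂ = 207000 Pa

The volume flow rate is constant, so v₂ = (A₁/A₂)v₁ = (40.2/4.15)·1.51 = 14.6 m/s.
With no height change, Bernoulli's equation is P₁ + ½ρv₁² = P₂ + ½ρv₂².
P₂ = P₁ − ½ρ(v₂² − v₁²) = 312000 − ½·1000·(14.6² − 1.51²) = 312000 − 105000 = 207000 Pa.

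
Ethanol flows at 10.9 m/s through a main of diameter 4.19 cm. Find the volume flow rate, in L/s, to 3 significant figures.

Q = A·v = 0.00138 m² × 10.9 m/s = 0.0150 m³/s.
Converting: 0.0150 m³/s × 1000 = 15.0 L/s.

Q ≈ 15.0 L/s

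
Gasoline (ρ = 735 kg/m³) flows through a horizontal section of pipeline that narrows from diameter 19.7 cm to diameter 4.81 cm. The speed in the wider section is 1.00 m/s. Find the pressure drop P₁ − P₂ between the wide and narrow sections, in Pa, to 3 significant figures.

103000 Pa

Mass conservation (A₁v₁ = A₂v₂) gives v₂ = 1.00 × 305/18.2 = 16.8 m/s.
The pipe is horizontal, so Bernoulli reduces to P₁ + ½ρv₁² = P₂ + ½ρv₂².
P₁ − P₂ = ½·735·(16.8² − 1.00²) = ½·735·280 = 103000 Pa.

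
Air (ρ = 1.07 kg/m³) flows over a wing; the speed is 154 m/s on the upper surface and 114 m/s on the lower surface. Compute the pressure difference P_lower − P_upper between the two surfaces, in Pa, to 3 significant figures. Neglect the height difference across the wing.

5740 Pa

With negligible Δh, P + ½ρv² is constant, so P_low − P_up = ½ρ(v_up² − v_low²).
ΔP = ½·1.07·(154² − 114²) = 5740 Pa.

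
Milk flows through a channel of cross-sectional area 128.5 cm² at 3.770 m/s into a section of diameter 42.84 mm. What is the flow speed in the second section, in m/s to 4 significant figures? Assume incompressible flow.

By continuity, v₂ = v₁·A₁/A₂ = 3.770·(128.5/14.41) = 33.61 m/s.

v₂ = 33.61 m/s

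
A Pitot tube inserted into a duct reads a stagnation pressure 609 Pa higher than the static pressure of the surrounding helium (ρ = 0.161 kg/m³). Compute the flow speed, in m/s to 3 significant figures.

At the stagnation point the flow is brought to rest, so Bernoulli gives P_stag − P_static = ½ρv².
v = √(2ΔP/ρ) = √(2·609/0.161) = 87.0 m/s.

v ≈ 87.0 m/s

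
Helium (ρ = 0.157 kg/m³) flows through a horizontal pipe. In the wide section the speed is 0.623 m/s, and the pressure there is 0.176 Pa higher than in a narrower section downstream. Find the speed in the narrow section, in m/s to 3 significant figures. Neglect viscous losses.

v₂ = 1.62 m/s

Horizontal Bernoulli: P₁ + ½ρv₁² = P₂ + ½ρv₂², so v₂² = v₁² + 2(P₁ − P₂)/ρ.
v₂ = √(0.623² + 2·0.176/0.157) = √(0.388 + 2.24) = 1.62 m/s.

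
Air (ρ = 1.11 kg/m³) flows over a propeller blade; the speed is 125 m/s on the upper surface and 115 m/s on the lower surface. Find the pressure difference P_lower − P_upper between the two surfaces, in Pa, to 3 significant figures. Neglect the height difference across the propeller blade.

Bernoulli (same height): P_lower − P_upper = ½ρ(v_upper² − v_lower²).
ΔP = ½·1.11·(125² − 115²) = 1330 Pa.

1330 Pa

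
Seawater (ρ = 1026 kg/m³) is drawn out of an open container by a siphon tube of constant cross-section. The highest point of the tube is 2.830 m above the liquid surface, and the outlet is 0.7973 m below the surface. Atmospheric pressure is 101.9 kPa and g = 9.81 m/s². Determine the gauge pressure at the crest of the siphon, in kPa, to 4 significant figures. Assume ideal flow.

P_gauge ≈ -36.51 kPa

From the surface to the outlet (both open to atmosphere, surface at rest): v = √(2g·h_out) = √(2·9.81·0.7973) = 3.955 m/s.
With constant cross-section the crest speed equals v; applying Bernoulli from the surface up to the crest, P_top = P_atm − ½ρv² − ρg·h_top.
P_top = 101900 − ½·1026·3.955² − 1026·9.81·2.830 = 65390 Pa. So P_gauge = P_top − P_atm = -36510 Pa.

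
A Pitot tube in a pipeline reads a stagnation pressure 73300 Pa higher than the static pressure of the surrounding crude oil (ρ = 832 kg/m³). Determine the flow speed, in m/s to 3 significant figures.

13.3 m/s

The dynamic pressure equals the rise in static pressure at the stagnation point: ΔP = ½ρv².
v = √(2ΔP/ρ) = √(2·73300/832) = 13.3 m/s.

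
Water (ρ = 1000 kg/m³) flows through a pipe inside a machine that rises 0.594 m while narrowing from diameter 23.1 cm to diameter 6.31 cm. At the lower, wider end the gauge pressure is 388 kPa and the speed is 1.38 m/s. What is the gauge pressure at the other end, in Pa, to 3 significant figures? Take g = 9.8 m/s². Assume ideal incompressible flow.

Mass conservation (A₁v₁ = A₂v₂) gives v₂ = 1.38 × 419/31.3 = 18.5 m/s.
Applying Bernoulli between the two ends and solving for P₂: P₂ = P₁ + ½ρ(v₁² − v₂²) − ρgΔh.
P₂ = 388000 + ½·1000·(1.38² − 18.5²) − 1000·9.8·(+0.594) = 388000 + (-170000) − (5820) = 212000 Pa.

P₂ ≈ 212000 Pa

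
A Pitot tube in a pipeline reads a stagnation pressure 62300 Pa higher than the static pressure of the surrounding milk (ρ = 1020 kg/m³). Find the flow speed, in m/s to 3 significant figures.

11.1 m/s

At the stagnation point the flow is brought to rest, so Bernoulli gives P_stag − P_static = ½ρv².
v = √(2ΔP/ρ) = √(2·62300/1020) = 11.1 m/s.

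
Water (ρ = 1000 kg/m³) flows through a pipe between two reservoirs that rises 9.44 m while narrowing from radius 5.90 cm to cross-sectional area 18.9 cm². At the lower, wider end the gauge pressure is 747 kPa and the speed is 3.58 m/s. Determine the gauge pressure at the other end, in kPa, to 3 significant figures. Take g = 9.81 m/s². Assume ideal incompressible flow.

P₂ ≈ 446 kPa

The volume flow rate is constant, so v₂ = (A₁/A₂)v₁ = (109/18.9)·3.58 = 20.7 m/s.
Bernoulli: P₁ + ½ρv₁² + ρg h₁ = P₂ + ½ρv₂² + ρg h₂, so P₂ = P₁ + ½ρ(v₁² − v₂²) − ρg(h₂ − h₁).
P₂ = 747000 + ½·1000·(3.58² − 20.7²) − 1000·9.81·(+9.44) = 747000 + (-208000) − (92600) = 446000 Pa.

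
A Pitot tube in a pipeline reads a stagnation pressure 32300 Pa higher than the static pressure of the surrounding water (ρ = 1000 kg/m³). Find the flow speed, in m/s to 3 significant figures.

The dynamic pressure equals the rise in static pressure at the stagnation point: ΔP = ½ρv².
v = √(2ΔP/ρ) = √(2·32300/1000) = 8.04 m/s.

v = 8.04 m/s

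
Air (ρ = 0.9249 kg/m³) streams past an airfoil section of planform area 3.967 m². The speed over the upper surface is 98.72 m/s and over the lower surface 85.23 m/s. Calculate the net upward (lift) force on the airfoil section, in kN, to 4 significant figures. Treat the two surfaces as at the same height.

The faster flow above has the lower pressure; Bernoulli (same height) gives ΔP = ½ρ(v_up² − v_low²).
ΔP = ½·0.9249·(98.72² − 85.23²) = 1148 Pa.
Lift = ΔP · A = 1148 × 3.967 = 4552 N.

F = 4.552 kN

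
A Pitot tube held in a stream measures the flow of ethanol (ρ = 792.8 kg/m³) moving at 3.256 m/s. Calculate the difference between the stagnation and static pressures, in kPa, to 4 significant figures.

At the stagnation point the flow is brought to rest, so Bernoulli gives P_stag − P_static = ½ρv².
ΔP = ½·792.8·3.256² = 4202 Pa.

ΔP ≈ 4.202 kPa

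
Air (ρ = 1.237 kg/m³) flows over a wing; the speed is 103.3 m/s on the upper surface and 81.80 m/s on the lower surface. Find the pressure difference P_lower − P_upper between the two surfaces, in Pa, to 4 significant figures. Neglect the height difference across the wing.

The pressure is lower where the speed is higher: ΔP = ½ρ(v_up² − v_low²).
ΔP = ½·1.237·(103.3² − 81.80²) = 2461 Pa.

ΔP ≈ 2461 Pa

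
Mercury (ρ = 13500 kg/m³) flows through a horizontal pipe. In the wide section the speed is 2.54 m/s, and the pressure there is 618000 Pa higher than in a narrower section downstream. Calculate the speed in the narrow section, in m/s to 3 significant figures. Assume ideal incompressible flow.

Horizontal Bernoulli: P₁ + ½ρv₁² = P₂ + ½ρv₂², so v₂² = v₁² + 2(P₁ − P₂)/ρ.
v₂ = √(2.54² + 2·618000/13500) = √(6.45 + 91.6) = 9.90 m/s.

v₂ ≈ 9.90 m/s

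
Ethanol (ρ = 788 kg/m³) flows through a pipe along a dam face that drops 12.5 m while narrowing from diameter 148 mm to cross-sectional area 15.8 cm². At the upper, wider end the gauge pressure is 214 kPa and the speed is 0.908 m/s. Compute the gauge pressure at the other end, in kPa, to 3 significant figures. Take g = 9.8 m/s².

P₂ ≈ 272 kPa

Mass conservation (A₁v₁ = A₂v₂) gives v₂ = 0.908 × 172/15.8 = 9.89 m/s.
Applying Bernoulli between the two ends and solving for P₂: P₂ = P₁ + ½ρ(v₁² − v₂²) − ρgΔh.
P₂ = 214000 + ½·788·(0.908² − 9.89²) − 788·9.8·(−12.5) = 214000 + (-38200) − (-96500) = 272000 Pa.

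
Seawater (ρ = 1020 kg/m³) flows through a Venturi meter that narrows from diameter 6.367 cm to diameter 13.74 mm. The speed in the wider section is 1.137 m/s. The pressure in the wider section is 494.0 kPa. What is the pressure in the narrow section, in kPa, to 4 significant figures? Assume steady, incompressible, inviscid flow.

The volume flow rate is constant, so v₂ = (A₁/A₂)v₁ = (31.84/1.483)·1.137 = 24.41 m/s.
Along the horizontal streamline, P + ½ρv² is constant.
P₂ = P₁ − ½ρ(v₂² − v₁²) = 494000 − ½·1020·(24.41² − 1.137²) = 494000 − 303300 = 190700 Pa.

P₂ ≈ 190.7 kPa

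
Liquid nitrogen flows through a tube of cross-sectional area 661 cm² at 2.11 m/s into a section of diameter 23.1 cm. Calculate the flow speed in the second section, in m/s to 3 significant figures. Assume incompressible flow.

Mass conservation (A₁v₁ = A₂v₂) gives v₂ = 2.11 × 661/419 = 3.33 m/s.

v₂ ≈ 3.33 m/s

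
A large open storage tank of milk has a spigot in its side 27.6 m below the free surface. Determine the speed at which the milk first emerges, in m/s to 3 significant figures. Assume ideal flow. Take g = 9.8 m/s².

The surface is effectively still and both ends are open, so ½v² = gh and v = √(2·9.8·27.6) = 23.3 m/s.

v = 23.3 m/s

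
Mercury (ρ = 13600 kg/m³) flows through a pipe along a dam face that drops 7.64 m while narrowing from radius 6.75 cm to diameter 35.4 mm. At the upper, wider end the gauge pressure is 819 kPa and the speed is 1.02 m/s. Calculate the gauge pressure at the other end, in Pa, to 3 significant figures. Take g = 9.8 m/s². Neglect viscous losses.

P₂ ≈ 348000 Pa

The volume flow rate is constant, so v₂ = (A₁/A₂)v₁ = (143/9.84)·1.02 = 14.8 m/s.
Applying Bernoulli between the two ends and solving for P₂: P₂ = P₁ + ½ρ(v₁² − v₂²) − ρgΔh.
P₂ = 819000 + ½·13600·(1.02² − 14.8²) − 13600·9.8·(−7.64) = 819000 + (-1490000) − (-1020000) = 348000 Pa.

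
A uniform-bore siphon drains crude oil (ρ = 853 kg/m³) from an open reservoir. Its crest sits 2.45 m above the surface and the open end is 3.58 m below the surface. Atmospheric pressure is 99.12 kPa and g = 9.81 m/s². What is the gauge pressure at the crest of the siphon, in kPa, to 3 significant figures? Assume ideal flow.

Bernoulli surface→outlet gives ½v² = g·h_out, so v = √(2·9.81·3.58) = 8.38 m/s.
Continuity keeps v the same throughout the tube; from surface to crest, P_atm + 0 = P_top + ½ρv² + ρg·h_top.
P_top = 99120 − ½·853·8.38² − 853·9.81·2.45 = 48700 Pa. So P_gauge = P_top − P_atm = -50500 Pa.

-50.5 kPa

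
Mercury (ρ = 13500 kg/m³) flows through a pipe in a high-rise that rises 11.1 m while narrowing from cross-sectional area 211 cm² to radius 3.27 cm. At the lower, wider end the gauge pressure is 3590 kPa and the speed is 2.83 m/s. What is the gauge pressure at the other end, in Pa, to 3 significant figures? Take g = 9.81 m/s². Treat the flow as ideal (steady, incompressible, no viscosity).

P₂ = 41200 Pa

The volume flow rate is constant, so v₂ = (A₁/A₂)v₁ = (211/33.6)·2.83 = 17.8 m/s.
Energy conservation along the streamline gives P₂ = P₁ − ½ρ(v₂² − v₁²) − ρg(h₂ − h₁).
P₂ = 3590000 + ½·13500·(2.83² − 17.8²) − 13500·9.81·(+11.1) = 3590000 + (-2080000) − (1470000) = 41200 Pa.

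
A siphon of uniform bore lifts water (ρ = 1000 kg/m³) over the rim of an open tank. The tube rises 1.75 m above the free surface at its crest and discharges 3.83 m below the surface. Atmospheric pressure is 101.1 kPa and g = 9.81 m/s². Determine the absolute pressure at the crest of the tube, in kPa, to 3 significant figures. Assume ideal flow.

From the surface to the outlet (both open to atmosphere, surface at rest): v = √(2g·h_out) = √(2·9.81·3.83) = 8.67 m/s.
Continuity keeps v the same throughout the tube; from surface to crest, P_atm + 0 = P_top + ½ρv² + ρg·h_top.
P_top = 101100 − ½·1000·8.67² − 1000·9.81·1.75 = 46400 Pa.

P_top = 46.4 kPa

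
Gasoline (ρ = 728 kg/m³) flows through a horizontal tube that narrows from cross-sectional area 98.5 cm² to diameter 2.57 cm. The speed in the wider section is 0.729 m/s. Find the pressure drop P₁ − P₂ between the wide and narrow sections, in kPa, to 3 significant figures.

ΔP ≈ 69.6 kPa

By continuity, v₂ = v₁·A₁/A₂ = 0.729·(98.5/5.19) = 13.8 m/s.
With no height change, Bernoulli's equation is P₁ + ½ρv₁² = P₂ + ½ρv₂².
P₁ − P₂ = ½·728·(13.8² − 0.729²) = ½·728·191 = 69600 Pa.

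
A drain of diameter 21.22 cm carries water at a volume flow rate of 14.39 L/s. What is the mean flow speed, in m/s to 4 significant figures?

Q = 14.39 L/s = 0.01439 m³/s.
v = Q/A = 0.01439 / 0.03537 = 0.4069 m/s.

v ≈ 0.4069 m/s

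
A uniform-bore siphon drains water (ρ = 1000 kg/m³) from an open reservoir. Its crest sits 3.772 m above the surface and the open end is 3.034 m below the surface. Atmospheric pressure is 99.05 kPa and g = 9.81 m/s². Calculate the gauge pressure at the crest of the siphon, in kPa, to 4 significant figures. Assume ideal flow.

The outlet speed comes from Torricelli: v = √(2g·3.034) = 7.715 m/s.
With constant cross-section the crest speed equals v; applying Bernoulli from the surface up to the crest, P_top = P_atm − ½ρv² − ρg·h_top.
P_top = 99050 − ½·1000·7.715² − 1000·9.81·3.772 = 32280 Pa. So P_gauge = P_top − P_atm = -66770 Pa.

P_gauge ≈ -66.77 kPa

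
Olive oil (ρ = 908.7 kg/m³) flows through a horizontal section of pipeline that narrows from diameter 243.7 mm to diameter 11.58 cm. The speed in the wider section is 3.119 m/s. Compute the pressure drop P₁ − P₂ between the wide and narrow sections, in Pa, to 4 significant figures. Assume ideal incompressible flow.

ΔP = 82280 Pa

Mass conservation (A₁v₁ = A₂v₂) gives v₂ = 3.119 × 466.4/105.3 = 13.81 m/s.
The pipe is horizontal, so Bernoulli reduces to P₁ + ½ρv₁² = P₂ + ½ρv₂².
P₁ − P₂ = ½·908.7·(13.81² − 3.119²) = ½·908.7·181.1 = 82280 Pa.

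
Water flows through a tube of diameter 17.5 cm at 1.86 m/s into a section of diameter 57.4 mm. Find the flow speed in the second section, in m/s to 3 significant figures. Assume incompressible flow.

Continuity gives A₁v₁ = A₂v₂, so v₂ = (241 cm²)/(25.9 cm²) × 1.86 m/s = 17.3 m/s.

v₂ = 17.3 m/s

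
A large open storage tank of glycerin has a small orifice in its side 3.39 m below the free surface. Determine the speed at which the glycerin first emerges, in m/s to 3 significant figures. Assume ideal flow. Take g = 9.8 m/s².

v ≈ 8.15 m/s

Bernoulli from surface to hole (P equal, v_surface ≈ 0): v = √(2gh) = √(2×9.8×3.39) = 8.15 m/s.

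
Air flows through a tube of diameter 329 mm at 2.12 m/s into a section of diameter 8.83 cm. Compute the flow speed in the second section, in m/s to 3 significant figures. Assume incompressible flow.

v₂ ≈ 29.4 m/s

Mass conservation (A₁v₁ = A₂v₂) gives v₂ = 2.12 × 850/61.2 = 29.4 m/s.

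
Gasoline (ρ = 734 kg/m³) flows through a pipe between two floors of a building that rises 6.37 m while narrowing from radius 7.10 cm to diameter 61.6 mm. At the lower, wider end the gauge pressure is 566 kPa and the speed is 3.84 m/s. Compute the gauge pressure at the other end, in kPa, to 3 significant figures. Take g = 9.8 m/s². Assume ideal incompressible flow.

Continuity gives A₁v₁ = A₂v₂, so v₂ = (158 cm²)/(29.8 cm²) × 3.84 m/s = 20.4 m/s.
Bernoulli: P₁ + ½ρv₁² + ρg h₁ = P₂ + ½ρv₂² + ρg h₂, so P₂ = P₁ + ½ρ(v₁² − v₂²) − ρg(h₂ − h₁).
P₂ = 566000 + ½·734·(3.84² − 20.4²) − 734·9.8·(+6.37) = 566000 + (-147000) − (45800) = 373000 Pa.

P₂ ≈ 373 kPa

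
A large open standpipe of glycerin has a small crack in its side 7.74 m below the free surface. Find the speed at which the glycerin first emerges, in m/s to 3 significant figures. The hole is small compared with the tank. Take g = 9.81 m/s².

v = 12.3 m/s

Bernoulli from surface to hole (P equal, v_surface ≈ 0): v = √(2gh) = √(2×9.81×7.74) = 12.3 m/s.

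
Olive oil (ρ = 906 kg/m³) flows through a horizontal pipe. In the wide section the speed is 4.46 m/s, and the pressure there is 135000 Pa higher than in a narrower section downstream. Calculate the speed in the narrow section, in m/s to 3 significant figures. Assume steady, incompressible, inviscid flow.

17.8 m/s

Horizontal Bernoulli: P₁ + ½ρv₁² = P₂ + ½ρv₂², so v₂² = v₁² + 2(P₁ − P₂)/ρ.
v₂ = √(4.46² + 2·135000/906) = √(19.9 + 298) = 17.8 m/s.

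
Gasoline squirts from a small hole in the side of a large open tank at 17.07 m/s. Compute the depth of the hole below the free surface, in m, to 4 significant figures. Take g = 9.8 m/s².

h ≈ 14.87 m

Inverting v = √(2gh) gives h = v² / 2g.
h = 17.07²/(2·9.8) = 291.4/19.60 = 14.87 m.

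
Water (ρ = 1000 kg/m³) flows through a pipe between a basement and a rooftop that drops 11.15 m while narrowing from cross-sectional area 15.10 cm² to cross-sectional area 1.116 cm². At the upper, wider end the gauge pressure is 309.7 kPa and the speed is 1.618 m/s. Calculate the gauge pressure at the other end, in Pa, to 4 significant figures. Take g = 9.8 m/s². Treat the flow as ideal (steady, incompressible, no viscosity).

By continuity, v₂ = v₁·A₁/A₂ = 1.618·(15.10/1.116) = 21.89 m/s.
Bernoulli: P₁ + ½ρv₁² + ρg h₁ = P₂ + ½ρv₂² + ρg h₂, so P₂ = P₁ + ½ρ(v₁² − v₂²) − ρg(h₂ − h₁).
P₂ = 309700 + ½·1000·(1.618² − 21.89²) − 1000·9.8·(−11.15) = 309700 + (-238300) − (-109300) = 180600 Pa.

P₂ ≈ 180600 Pa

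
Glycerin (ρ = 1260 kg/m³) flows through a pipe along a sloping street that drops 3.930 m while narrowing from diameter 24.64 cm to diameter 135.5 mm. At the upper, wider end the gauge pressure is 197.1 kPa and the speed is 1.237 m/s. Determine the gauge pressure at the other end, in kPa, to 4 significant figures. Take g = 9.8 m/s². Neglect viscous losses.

Continuity gives A₁v₁ = A₂v₂, so v₂ = (476.8 cm²)/(144.2 cm²) × 1.237 m/s = 4.090 m/s.
Applying Bernoulli between the two ends and solving for P₂: P₂ = P₁ + ½ρ(v₁² − v₂²) − ρgΔh.
P₂ = 197100 + ½·1260·(1.237² − 4.090²) − 1260·9.8·(−3.930) = 197100 + (-9577) − (-48530) = 236100 Pa.

P₂ = 236.1 kPa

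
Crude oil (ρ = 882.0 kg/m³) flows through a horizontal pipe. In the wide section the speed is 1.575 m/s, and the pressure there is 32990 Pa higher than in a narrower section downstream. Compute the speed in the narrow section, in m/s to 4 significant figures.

Along the level pipe P + ½ρv² is conserved, hence v₂² = v₁² + 2(P₁ − P₂)/ρ.
v₂ = √(1.575² + 2·32990/882.0) = √(2.481 + 74.81) = 8.791 m/s.

8.791 m/s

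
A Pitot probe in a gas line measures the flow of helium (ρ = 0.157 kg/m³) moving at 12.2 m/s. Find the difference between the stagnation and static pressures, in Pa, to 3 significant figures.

At the stagnation point the flow is brought to rest, so Bernoulli gives P_stag − P_static = ½ρv².
ΔP = ½·0.157·12.2² = 11.7 Pa.

11.7 Pa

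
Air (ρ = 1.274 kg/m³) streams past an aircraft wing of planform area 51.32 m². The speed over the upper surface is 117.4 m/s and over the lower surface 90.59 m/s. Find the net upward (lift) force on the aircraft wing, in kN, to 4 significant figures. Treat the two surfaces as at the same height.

F ≈ 182.3 kN

From P + ½ρv² = const at equal height, P_low − P_up = ½ρ(v_up² − v_low²).
ΔP = ½·1.274·(117.4² − 90.59²) = 3552 Pa.
Lift = ΔP · A = 3552 × 51.32 = 182300 N.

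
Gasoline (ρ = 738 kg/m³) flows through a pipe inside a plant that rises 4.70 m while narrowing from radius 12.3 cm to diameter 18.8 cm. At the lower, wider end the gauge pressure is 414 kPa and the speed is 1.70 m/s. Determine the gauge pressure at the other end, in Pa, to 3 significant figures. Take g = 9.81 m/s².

The volume flow rate is constant, so v₂ = (A₁/A₂)v₁ = (475/278)·1.70 = 2.91 m/s.
Applying Bernoulli between the two ends and solving for P₂: P₂ = P₁ + ½ρ(v₁² − v₂²) − ρgΔh.
P₂ = 414000 + ½·738·(1.70² − 2.91²) − 738·9.81·(+4.70) = 414000 + (-2060) − (34000) = 378000 Pa.

P₂ = 378000 Pa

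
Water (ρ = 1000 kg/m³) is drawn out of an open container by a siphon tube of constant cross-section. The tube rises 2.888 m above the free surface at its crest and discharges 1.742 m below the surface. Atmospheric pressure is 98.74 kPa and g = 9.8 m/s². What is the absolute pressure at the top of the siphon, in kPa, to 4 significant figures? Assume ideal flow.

Bernoulli surface→outlet gives ½v² = g·h_out, so v = √(2·9.8·1.742) = 5.843 m/s.
Continuity keeps v the same throughout the tube; from surface to crest, P_atm + 0 = P_top + ½ρv² + ρg·h_top.
P_top = 98740 − ½·1000·5.843² − 1000·9.8·2.888 = 53370 Pa.

P_top = 53.37 kPa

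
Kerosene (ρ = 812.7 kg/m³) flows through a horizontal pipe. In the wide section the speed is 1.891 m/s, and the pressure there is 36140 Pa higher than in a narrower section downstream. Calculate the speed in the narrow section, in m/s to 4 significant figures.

v₂ = 9.618 m/s

Along the level pipe P + ½ρv² is conserved, hence v₂² = v₁² + 2(P₁ − P₂)/ρ.
v₂ = √(1.891² + 2·36140/812.7) = √(3.576 + 88.94) = 9.618 m/s.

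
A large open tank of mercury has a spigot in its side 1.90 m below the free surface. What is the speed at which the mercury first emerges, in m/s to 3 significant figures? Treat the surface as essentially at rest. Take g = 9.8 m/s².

v = 6.10 m/s

Bernoulli from surface to hole (P equal, v_surface ≈ 0): v = √(2gh) = √(2×9.8×1.90) = 6.10 m/s.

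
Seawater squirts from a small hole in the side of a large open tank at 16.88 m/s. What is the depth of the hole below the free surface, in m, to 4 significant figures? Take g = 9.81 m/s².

h ≈ 14.52 m

Inverting v = √(2gh) gives h = v² / 2g.
h = 16.88²/(2·9.81) = 284.9/19.62 = 14.52 m.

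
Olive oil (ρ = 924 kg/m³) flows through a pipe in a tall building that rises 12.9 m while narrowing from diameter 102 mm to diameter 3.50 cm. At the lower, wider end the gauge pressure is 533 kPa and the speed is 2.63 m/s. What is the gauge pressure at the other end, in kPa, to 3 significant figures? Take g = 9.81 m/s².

P₂ ≈ 189 kPa

The volume flow rate is constant, so v₂ = (A₁/A₂)v₁ = (81.7/9.62)·2.63 = 22.3 m/s.
Applying Bernoulli between the two ends and solving for P₂: P₂ = P₁ + ½ρ(v₁² − v₂²) − ρgΔh.
P₂ = 533000 + ½·924·(2.63² − 22.3²) − 924·9.81·(+12.9) = 533000 + (-227000) − (117000) = 189000 Pa.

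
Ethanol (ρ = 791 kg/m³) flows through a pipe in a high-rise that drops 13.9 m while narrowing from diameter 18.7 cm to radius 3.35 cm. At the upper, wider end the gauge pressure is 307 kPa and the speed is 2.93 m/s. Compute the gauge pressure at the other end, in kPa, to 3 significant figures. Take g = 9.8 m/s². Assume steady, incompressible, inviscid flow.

Continuity gives A₁v₁ = A₂v₂, so v₂ = (275 cm²)/(35.3 cm²) × 2.93 m/s = 22.8 m/s.
Energy conservation along the streamline gives P₂ = P₁ − ½ρ(v₂² − v₁²) − ρg(h₂ − h₁).
P₂ = 307000 + ½·791·(2.93² − 22.8²) − 791·9.8·(−13.9) = 307000 + (-203000) − (-108000) = 212000 Pa.

212 kPa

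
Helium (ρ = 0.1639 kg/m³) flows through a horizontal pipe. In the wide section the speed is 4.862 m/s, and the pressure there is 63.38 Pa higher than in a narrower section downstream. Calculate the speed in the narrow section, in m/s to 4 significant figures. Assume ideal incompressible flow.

Along the level pipe P + ½ρv² is conserved, hence v₂² = v₁² + 2(P₁ − P₂)/ρ.
v₂ = √(4.862² + 2·63.38/0.1639) = √(23.64 + 773.4) = 28.23 m/s.

v₂ ≈ 28.23 m/s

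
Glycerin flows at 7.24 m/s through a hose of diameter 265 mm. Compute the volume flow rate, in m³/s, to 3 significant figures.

Q ≈ 0.399 m³/s

Q = A·v = 0.0552 m² × 7.24 m/s = 0.399 m³/s.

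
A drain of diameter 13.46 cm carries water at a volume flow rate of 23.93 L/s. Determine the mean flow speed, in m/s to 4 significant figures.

v ≈ 1.682 m/s

Q = 23.93 L/s = 0.02393 m³/s.
v = Q/A = 0.02393 / 0.01423 = 1.682 m/s.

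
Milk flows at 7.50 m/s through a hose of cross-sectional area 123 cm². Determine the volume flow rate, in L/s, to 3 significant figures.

Q ≈ 92.2 L/s

Q = A·v = 0.0123 m² × 7.50 m/s = 0.0922 m³/s.
Converting: 0.0922 m³/s × 1000 = 92.2 L/s.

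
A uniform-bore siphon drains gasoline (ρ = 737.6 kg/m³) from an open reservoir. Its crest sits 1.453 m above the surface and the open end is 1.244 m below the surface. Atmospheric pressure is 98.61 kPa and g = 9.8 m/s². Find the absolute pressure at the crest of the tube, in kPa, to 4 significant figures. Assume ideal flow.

Bernoulli surface→outlet gives ½v² = g·h_out, so v = √(2·9.8·1.244) = 4.938 m/s.
With constant cross-section the crest speed equals v; applying Bernoulli from the surface up to the crest, P_top = P_atm − ½ρv² − ρg·h_top.
P_top = 98610 − ½·737.6·4.938² − 737.6·9.8·1.453 = 79110 Pa.

P_top ≈ 79.11 kPa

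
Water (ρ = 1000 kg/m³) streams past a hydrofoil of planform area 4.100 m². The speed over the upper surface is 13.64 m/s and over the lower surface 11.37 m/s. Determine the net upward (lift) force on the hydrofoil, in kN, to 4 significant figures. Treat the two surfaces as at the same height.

From P + ½ρv² = const at equal height, P_low − P_up = ½ρ(v_up² − v_low²).
ΔP = ½·1000·(13.64² − 11.37²) = 28390 Pa.
Lift = ΔP · A = 28390 × 4.100 = 116400 N.

F ≈ 116.4 kN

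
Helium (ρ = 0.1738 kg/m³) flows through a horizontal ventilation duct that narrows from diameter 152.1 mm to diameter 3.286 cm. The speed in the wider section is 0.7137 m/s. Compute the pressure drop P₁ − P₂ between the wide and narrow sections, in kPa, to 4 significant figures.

0.02027 kPa

Continuity gives A₁v₁ = A₂v₂, so v₂ = (181.7 cm²)/(8.481 cm²) × 0.7137 m/s = 15.29 m/s.
Along the horizontal streamline, P + ½ρv² is constant.
P₁ − P₂ = ½·0.1738·(15.29² − 0.7137²) = ½·0.1738·233.3 = 20.27 Pa.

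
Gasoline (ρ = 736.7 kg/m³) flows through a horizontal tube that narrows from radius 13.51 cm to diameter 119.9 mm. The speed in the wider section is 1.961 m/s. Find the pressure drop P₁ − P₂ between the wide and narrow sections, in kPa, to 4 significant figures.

ΔP ≈ 35.12 kPa

The volume flow rate is constant, so v₂ = (A₁/A₂)v₁ = (573.4/112.9)·1.961 = 9.959 m/s.
Bernoulli (h₁ = h₂): P₁ − P₂ = ½ρ(v₂² − v₁²).
P₁ − P₂ = ½·736.7·(9.959² − 1.961²) = ½·736.7·95.33 = 35120 Pa.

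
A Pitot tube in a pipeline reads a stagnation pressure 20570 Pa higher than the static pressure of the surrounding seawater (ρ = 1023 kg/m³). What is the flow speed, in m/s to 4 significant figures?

The dynamic pressure equals the rise in static pressure at the stagnation point: ΔP = ½ρv².
v = √(2ΔP/ρ) = √(2·20570/1023) = 6.342 m/s.

v ≈ 6.342 m/s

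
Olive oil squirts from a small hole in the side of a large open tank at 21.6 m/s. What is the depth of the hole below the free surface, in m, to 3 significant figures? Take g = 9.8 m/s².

h ≈ 23.8 m

Torricelli: v = √(2gh), so h = v²/(2g).
h = 21.6²/(2·9.8) = 467/19.60 = 23.8 m.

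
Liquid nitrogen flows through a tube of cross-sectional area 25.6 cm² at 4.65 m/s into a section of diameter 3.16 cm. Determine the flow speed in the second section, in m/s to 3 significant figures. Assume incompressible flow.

The volume flow rate is constant, so v₂ = (A₁/A₂)v₁ = (25.6/7.84)·4.65 = 15.2 m/s.

v₂ = 15.2 m/s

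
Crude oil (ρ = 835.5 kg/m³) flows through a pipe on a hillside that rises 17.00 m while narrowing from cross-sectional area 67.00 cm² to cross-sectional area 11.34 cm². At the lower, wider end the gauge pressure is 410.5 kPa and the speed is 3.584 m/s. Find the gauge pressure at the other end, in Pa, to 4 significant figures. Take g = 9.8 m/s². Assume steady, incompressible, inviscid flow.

P₂ ≈ 89360 Pa

Continuity gives A₁v₁ = A₂v₂, so v₂ = (67.00 cm²)/(11.34 cm²) × 3.584 m/s = 21.18 m/s.
Applying Bernoulli between the two ends and solving for P₂: P₂ = P₁ + ½ρ(v₁² − v₂²) − ρgΔh.
P₂ = 410500 + ½·835.5·(3.584² − 21.18²) − 835.5·9.8·(+17.00) = 410500 + (-182000) − (139200) = 89360 Pa.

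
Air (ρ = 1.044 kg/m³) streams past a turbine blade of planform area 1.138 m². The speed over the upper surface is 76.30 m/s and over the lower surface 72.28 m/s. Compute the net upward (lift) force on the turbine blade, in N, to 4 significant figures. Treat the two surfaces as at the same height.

354.8 N

From P + ½ρv² = const at equal height, P_low − P_up = ½ρ(v_up² − v_low²).
ΔP = ½·1.044·(76.30² − 72.28²) = 311.8 Pa.
Lift = ΔP · A = 311.8 × 1.138 = 354.8 N.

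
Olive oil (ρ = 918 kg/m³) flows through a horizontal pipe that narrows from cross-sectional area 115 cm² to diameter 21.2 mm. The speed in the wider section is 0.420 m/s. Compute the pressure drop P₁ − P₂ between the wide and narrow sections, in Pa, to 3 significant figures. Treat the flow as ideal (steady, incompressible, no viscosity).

By continuity, v₂ = v₁·A₁/A₂ = 0.420·(115/3.53) = 13.7 m/s.
The pipe is horizontal, so Bernoulli reduces to P₁ + ½ρv₁² = P₂ + ½ρv₂².
P₁ − P₂ = ½·918·(13.7² − 0.420²) = ½·918·187 = 85900 Pa.

85900 Pa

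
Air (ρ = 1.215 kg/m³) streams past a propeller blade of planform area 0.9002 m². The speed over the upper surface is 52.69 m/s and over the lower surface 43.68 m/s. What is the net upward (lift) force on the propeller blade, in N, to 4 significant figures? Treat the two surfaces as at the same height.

With equal heights on the two surfaces, Bernoulli gives P_lower − P_upper = ½ρ(v_upper² − v_lower²).
ΔP = ½·1.215·(52.69² − 43.68²) = 527.5 Pa.
Lift = ΔP · A = 527.5 × 0.9002 = 474.8 N.

F = 474.8 N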